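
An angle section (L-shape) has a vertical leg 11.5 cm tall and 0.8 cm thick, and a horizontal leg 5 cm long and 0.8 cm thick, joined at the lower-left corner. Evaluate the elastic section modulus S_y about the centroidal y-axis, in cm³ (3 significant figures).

Decompose the section into non-overlapping parts with the origin at the bottom-left of its bounding rectangle.
Vertical leg: 0.8 × 11.5, A = 9.2 cm², x = 0.4 cm, Ī = 0.49067 cm⁴.
Horizontal leg (remainder): 4.2 × 0.8, A = 3.36 cm², x = 2.9 cm, Ī = 4.9392 cm⁴.
Centroid: x̄ = ΣA·x / ΣA = 1.0688 cm.
Transfer each piece to the centroidal y-axis using Ī + A·d² with d = x − 1.0688:
  vertical leg: d = -0.66879 cm → contributes +4.6056 cm⁴
  horizontal leg (remainder): d = 1.8312 cm → contributes +16.206 cm⁴
Total I = 20.812 cm⁴.
Extreme fibre distance c = 3.9312 cm; S = I/c = 5.2941 cm³.

S_y ≈ 5.29 cm³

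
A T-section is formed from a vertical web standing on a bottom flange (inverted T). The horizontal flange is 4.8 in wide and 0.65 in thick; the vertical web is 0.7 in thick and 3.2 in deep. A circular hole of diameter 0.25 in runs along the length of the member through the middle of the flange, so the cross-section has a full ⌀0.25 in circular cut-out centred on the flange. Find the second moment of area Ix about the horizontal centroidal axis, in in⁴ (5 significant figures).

Ix ≈ 6.8208 in⁴

Treat the section as a set of non-overlapping primitives; coordinates are from the bounding-box lower-left.
Flange: 4.8 × 0.65, A = 3.12 in², y = 0.325 in, Ī = 0.10985 in⁴.
Web: 0.7 × 3.2, A = 2.24 in², y = 2.25 in, Ī = 1.911467 in⁴.
Hole (subtracted): ⌀0.25, A = 0.04908739 in², y = 0.325 in, Ī = 0.0001917476 in⁴.
Centroid: ȳ = ΣA·y / ΣA = 1.136913 in.
Transfer each piece to the horizontal centroidal axis using Ī + A·d² with d = y − 1.136913:
  flange: d = -0.8119132 in → contributes +2.166563 in⁴
  web: d = 1.113087 in → contributes +4.686742 in⁴
  hole: d = -0.8119132 in → contributes −0.0325503 in⁴
Total I = 6.820755 in⁴.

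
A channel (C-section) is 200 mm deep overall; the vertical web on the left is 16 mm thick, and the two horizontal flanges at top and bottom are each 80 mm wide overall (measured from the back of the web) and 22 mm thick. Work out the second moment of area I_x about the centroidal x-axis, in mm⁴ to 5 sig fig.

Break the section into simple shapes (no overlaps), measuring from the bottom-left corner of the bounding box.
Web: 16 × 200, A = 3 200 mm², y = 100 mm, Ī = 10 666 667 mm⁴.
Top flange (beyond web): 64 × 22, A = 1 408 mm², y = 189 mm, Ī = 56789.33 mm⁴.
Bottom flange (beyond web): 64 × 22, A = 1 408 mm², y = 11 mm, Ī = 56789.33 mm⁴.
By symmetry the centroid is at mid-height, ȳ = 100 mm.
Transfer each piece to the centroidal x-axis using Ī + A·d² with d = y − 100:
  web: d = 0 mm → contributes +10 666 667 mm⁴
  top flange (beyond web): d = 89 mm → contributes +11 209 557 mm⁴
  bottom flange (beyond web): d = -89 mm → contributes +11 209 557 mm⁴
Total I = 33 085 781 mm⁴.

I_x ≈ 3.3086 × 10⁷ mm⁴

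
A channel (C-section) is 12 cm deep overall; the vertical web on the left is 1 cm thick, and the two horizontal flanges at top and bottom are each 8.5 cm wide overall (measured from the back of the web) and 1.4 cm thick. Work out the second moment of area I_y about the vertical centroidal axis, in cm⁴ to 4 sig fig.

Split into non-overlapping primitives; take the origin at the lower-left of the bounding box.
Web: 1 × 12, A = 12 cm², x = 0.5 cm, Ī = 1 cm⁴.
Top flange (beyond web): 7.5 × 1.4, A = 10.5 cm², x = 4.75 cm, Ī = 49.2188 cm⁴.
Bottom flange (beyond web): 7.5 × 1.4, A = 10.5 cm², x = 4.75 cm, Ī = 49.2188 cm⁴.
Centroid: x̄ = ΣA·x / ΣA = 3.20455 cm.
Transfer each piece to the vertical centroidal axis using Ī + A·d² with d = x − 3.20455:
  web: d = -2.70455 cm → contributes +88.7748 cm⁴
  top flange (beyond web): d = 1.54545 cm → contributes +74.2973 cm⁴
  bottom flange (beyond web): d = 1.54545 cm → contributes +74.2973 cm⁴
Total I = 237.369 cm⁴.

I_y ≈ 237.4 cm⁴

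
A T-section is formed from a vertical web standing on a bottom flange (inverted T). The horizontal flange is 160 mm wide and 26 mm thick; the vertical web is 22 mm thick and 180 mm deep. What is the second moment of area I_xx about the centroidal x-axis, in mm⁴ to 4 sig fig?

Decompose the section into non-overlapping parts with the origin at the bottom-left of its bounding rectangle.
Flange: 160 × 26, A = 4 160 mm², y = 13 mm, Ī = 234 347 mm⁴.
Web: 22 × 180, A = 3 960 mm², y = 116 mm, Ī = 10 692 000 mm⁴.
Centroid: ȳ = ΣA·y / ΣA = 63.2315 mm.
Transfer each piece to the centroidal x-axis using Ī + A·d² with d = y − 63.2315:
  flange: d = -50.2315 mm → contributes +10 730 885 mm⁴
  web: d = 52.7685 mm → contributes +21 718 666 mm⁴
Total I = 32 449 551 mm⁴.

I_xx ≈ 3.245 × 10⁷ mm⁴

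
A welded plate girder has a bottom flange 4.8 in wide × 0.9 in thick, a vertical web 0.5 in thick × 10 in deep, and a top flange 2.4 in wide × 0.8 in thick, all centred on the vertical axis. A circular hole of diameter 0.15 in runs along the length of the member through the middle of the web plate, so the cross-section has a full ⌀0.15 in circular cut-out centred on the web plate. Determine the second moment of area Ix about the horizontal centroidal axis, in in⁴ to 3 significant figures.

Ix ≈ 211 in⁴

Decompose the section into non-overlapping parts with the origin at the bottom-left of its bounding rectangle.
Bottom plate: 4.8 × 0.9, A = 4.32 in², y = 0.45 in, Ī = 0.2916 in⁴.
Web plate: 0.5 × 10, A = 5 in², y = 5.9 in, Ī = 41.667 in⁴.
Top plate: 2.4 × 0.8, A = 1.92 in², y = 11.3 in, Ī = 0.1024 in⁴.
Hole (subtracted): ⌀0.15, A = 0.017671 in², y = 5.9 in, Ī = 0.00002485 in⁴.
Centroid: ȳ = ΣA·y / ΣA = 4.7259 in.
Transfer each piece to the horizontal centroidal axis using Ī + A·d² with d = y − 4.7259:
  bottom plate: d = -4.2759 in → contributes +79.276 in⁴
  web plate: d = 1.1741 in → contributes +48.559 in⁴
  top plate: d = 6.5741 in → contributes +83.082 in⁴
  hole: d = 1.1741 in → contributes −0.024385 in⁴
Total I = 210.89 in⁴.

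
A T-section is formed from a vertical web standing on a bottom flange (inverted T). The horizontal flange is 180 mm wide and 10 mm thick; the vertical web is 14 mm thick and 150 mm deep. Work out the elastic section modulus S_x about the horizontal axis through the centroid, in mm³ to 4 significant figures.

Break the section into simple shapes (no overlaps), measuring from the bottom-left corner of the bounding box.
Flange: 180 × 10, A = 1 800 mm², y = 5 mm, Ī = 15 000 mm⁴.
Web: 14 × 150, A = 2 100 mm², y = 85 mm, Ī = 3 937 500 mm⁴.
Centroid: ȳ = ΣA·y / ΣA = 48.0769 mm.
Transfer each piece to the horizontal axis through the centroid using Ī + A·d² with d = y − 48.0769:
  flange: d = -43.0769 mm → contributes +3 355 118 mm⁴
  web: d = 36.9231 mm → contributes +6 800 459 mm⁴
Total I = 10 155 577 mm⁴.
Extreme fibre distance c = 111.923 mm; S = I/c = 90737.1 mm³.

S_x ≈ 9.074 × 10⁴ mm³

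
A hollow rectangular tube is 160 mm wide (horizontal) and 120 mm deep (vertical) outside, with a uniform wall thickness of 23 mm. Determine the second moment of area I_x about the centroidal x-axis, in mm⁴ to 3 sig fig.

I_x ≈ 1.92 × 10⁷ mm⁴

Break the section into simple shapes (no overlaps), measuring from the bottom-left corner of the bounding box.
Outer rectangle: 160 × 120, A = 19 200 mm², y = 60 mm, Ī = 23 040 000 mm⁴.
Inner void (subtracted): 114 × 74, A = 8 436 mm², y = 60 mm, Ī = 3 849 628 mm⁴.
By symmetry the centroid is at mid-height, ȳ = 60 mm.
All pieces are centred on the centroidal x-axis, so I = ΣĪ (holes subtracted) = 19 190 372 mm⁴.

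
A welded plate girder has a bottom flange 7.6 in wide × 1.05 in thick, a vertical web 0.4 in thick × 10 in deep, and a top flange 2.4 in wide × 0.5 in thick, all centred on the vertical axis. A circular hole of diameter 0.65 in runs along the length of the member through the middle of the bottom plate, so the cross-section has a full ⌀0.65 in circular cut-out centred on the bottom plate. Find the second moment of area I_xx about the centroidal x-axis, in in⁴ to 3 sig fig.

I_xx ≈ 200 in⁴

Break the section into simple shapes (no overlaps), measuring from the bottom-left corner of the bounding box.
Bottom plate: 7.6 × 1.05, A = 7.98 in², y = 0.525 in, Ī = 0.73316 in⁴.
Web plate: 0.4 × 10, A = 4 in², y = 6.05 in, Ī = 33.333 in⁴.
Top plate: 2.4 × 0.5, A = 1.2 in², y = 11.3 in, Ī = 0.025 in⁴.
Hole (subtracted): ⌀0.65, A = 0.33183 in², y = 0.525 in, Ī = 0.0087624 in⁴.
Centroid: ȳ = ΣA·y / ΣA = 3.2515 in.
Transfer each piece to the centroidal x-axis using Ī + A·d² with d = y − 3.2515:
  bottom plate: d = -2.7265 in → contributes +60.053 in⁴
  web plate: d = 2.7985 in → contributes +64.661 in⁴
  top plate: d = 8.0485 in → contributes +77.76 in⁴
  hole: d = -2.7265 in → contributes −2.4755 in⁴
Total I = 200 in⁴.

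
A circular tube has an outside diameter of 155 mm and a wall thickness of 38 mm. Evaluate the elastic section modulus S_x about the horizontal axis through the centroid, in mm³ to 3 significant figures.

Break the section into simple shapes (no overlaps), measuring from the bottom-left corner of the bounding box.
Outer circle: ⌀155, A = 18 869 mm², y = 77.5 mm, Ī = 28 333 269 mm⁴.
Bore (subtracted): ⌀79, A = 4901.7 mm², y = 77.5 mm, Ī = 1 911 958 mm⁴.
By symmetry the centroid is at mid-height, ȳ = 77.5 mm.
All pieces are centred on the horizontal axis through the centroid, so I = ΣĪ (holes subtracted) = 26 421 312 mm⁴.
Extreme fibre distance c = 77.5 mm; S = I/c = 340 920 mm³.

S_x ≈ 3.41 × 10⁵ mm³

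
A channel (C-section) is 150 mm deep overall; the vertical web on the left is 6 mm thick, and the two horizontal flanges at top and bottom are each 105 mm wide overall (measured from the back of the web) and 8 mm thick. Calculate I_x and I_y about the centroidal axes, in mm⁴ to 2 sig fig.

I_x ≈ 9.7 × 10⁶ mm⁴, I_y ≈ 2.9 × 10⁶ mm⁴

Break the section into simple shapes (no overlaps), measuring from the bottom-left corner of the bounding box.
Web: 6 × 150, A = 900 mm², y = 75 mm, Ī = 1 687 500 mm⁴.
Top flange (beyond web): 99 × 8, A = 792 mm², y = 146 mm, Ī = 4 224 mm⁴.
Bottom flange (beyond web): 99 × 8, A = 792 mm², y = 4 mm, Ī = 4 224 mm⁴.
By symmetry the centroid is at mid-height, ȳ = 75 mm.
Transfer each piece to the centroidal x-axis using Ī + A·d² with d = y − 75:
  web: d = 0 mm → contributes +1 687 500 mm⁴
  top flange (beyond web): d = 71 mm → contributes +3 996 696 mm⁴
  bottom flange (beyond web): d = -71 mm → contributes +3 996 696 mm⁴
Total I = 9 680 892 mm⁴.
For the y-axis: x̄ = 36.48 mm.
Repeating about the centroidal y-axis gives I_y = 2 878 280 mm⁴.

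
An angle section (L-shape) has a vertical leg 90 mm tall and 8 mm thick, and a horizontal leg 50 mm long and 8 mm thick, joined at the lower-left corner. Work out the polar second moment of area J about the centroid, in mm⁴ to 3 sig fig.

Break the section into simple shapes (no overlaps), measuring from the bottom-left corner of the bounding box.
Vertical leg: 8 × 90, A = 720 mm², y = 45 mm, Ī = 486 000 mm⁴.
Horizontal leg (remainder): 42 × 8, A = 336 mm², y = 4 mm, Ī = 1 792 mm⁴.
Centroid: ȳ = ΣA·y / ΣA = 31.955 mm.
Transfer each piece to the centroidal x-axis using Ī + A·d² with d = y − 31.955:
  vertical leg: d = 13.045 mm → contributes +608 532 mm⁴
  horizontal leg (remainder): d = -27.955 mm → contributes +264 361 mm⁴
Total I = 872 894 mm⁴.
For the y-axis: x̄ = 11.955 mm.
Repeating about the centroidal y-axis gives I_y = 196 414 mm⁴.
Polar second moment: J = I_x + I_y = 1 069 308 mm⁴.

J ≈ 1.07 × 10⁶ mm⁴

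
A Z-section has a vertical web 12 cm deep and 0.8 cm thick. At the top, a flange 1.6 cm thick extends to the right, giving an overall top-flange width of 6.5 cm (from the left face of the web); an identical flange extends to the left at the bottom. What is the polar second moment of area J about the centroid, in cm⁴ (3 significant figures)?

Decompose the section into non-overlapping parts with the origin at the bottom-left of its bounding rectangle.
Web: 0.8 × 12, A = 9.6 cm², y = 6 cm, Ī = 115.2 cm⁴.
Top flange (beyond web): 5.7 × 1.6, A = 9.12 cm², y = 11.2 cm, Ī = 1.9456 cm⁴.
Bottom flange (beyond web): 5.7 × 1.6, A = 9.12 cm², y = 0.8 cm, Ī = 1.9456 cm⁴.
Centroid: ȳ = ΣA·y / ΣA = 6 cm.
Transfer each piece to the centroidal x-axis using Ī + A·d² with d = y − 6:
  web: d = 0 cm → contributes +115.2 cm⁴
  top flange (beyond web): d = 5.2 cm → contributes +248.55 cm⁴
  bottom flange (beyond web): d = -5.2 cm → contributes +248.55 cm⁴
Total I = 612.3 cm⁴.
For the y-axis: x̄ = 6.1 cm.
Repeating about the centroidal y-axis gives I_y = 242.56 cm⁴.
Polar second moment: J = I_x + I_y = 854.86 cm⁴.

J ≈ 855 cm⁴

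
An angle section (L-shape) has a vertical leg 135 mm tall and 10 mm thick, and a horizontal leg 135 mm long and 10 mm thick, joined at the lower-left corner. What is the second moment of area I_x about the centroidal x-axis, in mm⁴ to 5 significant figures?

Split into non-overlapping primitives; take the origin at the lower-left of the bounding box.
Vertical leg: 10 × 135, A = 1 350 mm², y = 67.5 mm, Ī = 2 050 313 mm⁴.
Horizontal leg (remainder): 125 × 10, A = 1 250 mm², y = 5 mm, Ī = 10416.67 mm⁴.
Centroid: ȳ = ΣA·y / ΣA = 37.45192 mm.
Transfer each piece to the centroidal x-axis using Ī + A·d² with d = y − 37.45192:
  vertical leg: d = 30.04808 mm → contributes +3 269 210 mm⁴
  horizontal leg (remainder): d = -32.45192 mm → contributes +1 326 826 mm⁴
Total I = 4 596 036 mm⁴.

I_x ≈ 4.5960 × 10⁶ mm⁴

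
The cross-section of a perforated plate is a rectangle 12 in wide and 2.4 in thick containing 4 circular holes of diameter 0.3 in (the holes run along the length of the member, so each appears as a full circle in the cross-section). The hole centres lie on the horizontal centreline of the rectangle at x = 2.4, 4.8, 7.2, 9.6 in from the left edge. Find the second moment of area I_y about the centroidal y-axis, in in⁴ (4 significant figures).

Treat the section as a set of non-overlapping primitives; coordinates are from the bounding-box lower-left.
Plate: 12 × 2.4, A = 28.8 in², x = 6 in, Ī = 345.6 in⁴.
Hole 1 (subtracted): ⌀0.3, A = 0.0706858 in², x = 2.4 in, Ī = 0.000397608 in⁴.
Hole 2 (subtracted): ⌀0.3, A = 0.0706858 in², x = 4.8 in, Ī = 0.000397608 in⁴.
Hole 3 (subtracted): ⌀0.3, A = 0.0706858 in², x = 7.2 in, Ī = 0.000397608 in⁴.
Hole 4 (subtracted): ⌀0.3, A = 0.0706858 in², x = 9.6 in, Ī = 0.000397608 in⁴.
By symmetry the centroid is at mid-width, x̄ = 6 in.
Transfer each piece to the centroidal y-axis using Ī + A·d² with d = x − 6:
  plate: d = 0 in → contributes +345.6 in⁴
  hole 1: d = -3.6 in → contributes −0.916486 in⁴
  hole 2: d = -1.2 in → contributes −0.102185 in⁴
  hole 3: d = 1.2 in → contributes −0.102185 in⁴
  hole 4: d = 3.6 in → contributes −0.916486 in⁴
Total I = 343.563 in⁴.

I_y ≈ 343.6 in⁴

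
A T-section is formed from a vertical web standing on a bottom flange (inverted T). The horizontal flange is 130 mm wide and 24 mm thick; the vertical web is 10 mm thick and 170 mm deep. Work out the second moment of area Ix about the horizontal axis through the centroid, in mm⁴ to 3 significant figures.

Break the section into simple shapes (no overlaps), measuring from the bottom-left corner of the bounding box.
Flange: 130 × 24, A = 3 120 mm², y = 12 mm, Ī = 149 760 mm⁴.
Web: 10 × 170, A = 1 700 mm², y = 109 mm, Ī = 4 094 167 mm⁴.
Centroid: ȳ = ΣA·y / ΣA = 46.212 mm.
Transfer each piece to the horizontal axis through the centroid using Ī + A·d² with d = y − 46.212:
  flange: d = -34.212 mm → contributes +3 801 517 mm⁴
  web: d = 62.788 mm → contributes +10 796 214 mm⁴
Total I = 14 597 731 mm⁴.

Ix ≈ 1.46 × 10⁷ mm⁴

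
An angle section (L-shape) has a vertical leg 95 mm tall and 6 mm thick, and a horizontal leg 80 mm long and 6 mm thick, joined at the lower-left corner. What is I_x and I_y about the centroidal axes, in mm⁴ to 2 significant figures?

I_x ≈ 9.2 × 10⁵ mm⁴, I_y ≈ 6.0 × 10⁵ mm⁴

Treat the section as a set of non-overlapping primitives; coordinates are from the bounding-box lower-left.
Vertical leg: 6 × 95, A = 570 mm², y = 47.5 mm, Ī = 428 688 mm⁴.
Horizontal leg (remainder): 74 × 6, A = 444 mm², y = 3 mm, Ī = 1 332 mm⁴.
Centroid: ȳ = ΣA·y / ΣA = 28.01 mm.
Transfer each piece to the centroidal x-axis using Ī + A·d² with d = y − 28.01:
  vertical leg: d = 19.49 mm → contributes +645 101 mm⁴
  horizontal leg (remainder): d = -25.01 mm → contributes +279 160 mm⁴
Total I = 924 262 mm⁴.
For the y-axis: x̄ = 20.51 mm.
Repeating about the centroidal y-axis gives I_y = 603 659 mm⁴.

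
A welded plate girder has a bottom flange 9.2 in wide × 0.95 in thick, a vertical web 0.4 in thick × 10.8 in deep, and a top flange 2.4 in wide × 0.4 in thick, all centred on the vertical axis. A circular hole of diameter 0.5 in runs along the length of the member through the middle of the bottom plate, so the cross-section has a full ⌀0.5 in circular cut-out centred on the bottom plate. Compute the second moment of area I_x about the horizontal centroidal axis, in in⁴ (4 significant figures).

I_x ≈ 222.3 in⁴

Break the section into simple shapes (no overlaps), measuring from the bottom-left corner of the bounding box.
Bottom plate: 9.2 × 0.95, A = 8.74 in², y = 0.475 in, Ī = 0.657321 in⁴.
Web plate: 0.4 × 10.8, A = 4.32 in², y = 6.35 in, Ī = 41.9904 in⁴.
Top plate: 2.4 × 0.4, A = 0.96 in², y = 11.95 in, Ī = 0.0128 in⁴.
Hole (subtracted): ⌀0.5, A = 0.19635 in², y = 0.475 in, Ī = 0.00306796 in⁴.
Centroid: ȳ = ΣA·y / ΣA = 3.10788 in.
Transfer each piece to the horizontal centroidal axis using Ī + A·d² with d = y − 3.10788:
  bottom plate: d = -2.63288 in → contributes +61.2435 in⁴
  web plate: d = 3.24212 in → contributes +87.3994 in⁴
  top plate: d = 8.84212 in → contributes +75.0686 in⁴
  hole: d = -2.63288 in → contributes −1.36417 in⁴
Total I = 222.347 in⁴.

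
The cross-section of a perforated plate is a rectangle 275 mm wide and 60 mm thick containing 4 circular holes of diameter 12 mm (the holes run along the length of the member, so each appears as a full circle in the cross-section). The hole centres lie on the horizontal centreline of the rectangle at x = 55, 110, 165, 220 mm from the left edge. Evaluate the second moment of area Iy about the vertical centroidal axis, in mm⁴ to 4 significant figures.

Iy ≈ 1.023 × 10⁸ mm⁴

Split into non-overlapping primitives; take the origin at the lower-left of the bounding box.
Plate: 275 × 60, A = 16 500 mm², x = 137.5 mm, Ī = 103 984 375 mm⁴.
Hole 1 (subtracted): ⌀12, A = 113.097 mm², x = 55 mm, Ī = 1017.88 mm⁴.
Hole 2 (subtracted): ⌀12, A = 113.097 mm², x = 110 mm, Ī = 1017.88 mm⁴.
Hole 3 (subtracted): ⌀12, A = 113.097 mm², x = 165 mm, Ī = 1017.88 mm⁴.
Hole 4 (subtracted): ⌀12, A = 113.097 mm², x = 220 mm, Ī = 1017.88 mm⁴.
By symmetry the centroid is at mid-width, x̄ = 137.5 mm.
Transfer each piece to the vertical centroidal axis using Ī + A·d² with d = x − 137.5:
  plate: d = 0 mm → contributes +103 984 375 mm⁴
  hole 1: d = -82.5 mm → contributes −770 787 mm⁴
  hole 2: d = -27.5 mm → contributes −86547.7 mm⁴
  hole 3: d = 27.5 mm → contributes −86547.7 mm⁴
  hole 4: d = 82.5 mm → contributes −770 787 mm⁴
Total I = 102 269 706 mm⁴.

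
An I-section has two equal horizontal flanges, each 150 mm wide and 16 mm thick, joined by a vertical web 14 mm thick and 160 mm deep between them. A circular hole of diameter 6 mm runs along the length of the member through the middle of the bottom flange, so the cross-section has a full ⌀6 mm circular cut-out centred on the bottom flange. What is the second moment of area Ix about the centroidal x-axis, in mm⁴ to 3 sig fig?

Ix ≈ 4.18 × 10⁷ mm⁴

Break the section into simple shapes (no overlaps), measuring from the bottom-left corner of the bounding box.
Bottom flange: 150 × 16, A = 2 400 mm², y = 8 mm, Ī = 51 200 mm⁴.
Web: 14 × 160, A = 2 240 mm², y = 96 mm, Ī = 4 778 667 mm⁴.
Top flange: 150 × 16, A = 2 400 mm², y = 184 mm, Ī = 51 200 mm⁴.
Hole (subtracted): ⌀6, A = 28.274 mm², y = 8 mm, Ī = 63.617 mm⁴.
Centroid: ȳ = ΣA·y / ΣA = 96.355 mm.
Transfer each piece to the centroidal x-axis using Ī + A·d² with d = y − 96.355:
  bottom flange: d = -88.355 mm → contributes +18 786 993 mm⁴
  web: d = -0.35485 mm → contributes +4 778 949 mm⁴
  top flange: d = 87.645 mm → contributes +18 487 212 mm⁴
  hole: d = -88.355 mm → contributes −220 789 mm⁴
Total I = 41 832 364 mm⁴.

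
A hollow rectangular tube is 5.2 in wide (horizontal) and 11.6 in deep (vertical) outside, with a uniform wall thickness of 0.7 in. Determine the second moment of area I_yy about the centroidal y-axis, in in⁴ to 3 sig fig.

Split into non-overlapping primitives; take the origin at the lower-left of the bounding box.
Outer rectangle: 5.2 × 11.6, A = 60.32 in², x = 2.6 in, Ī = 135.92 in⁴.
Inner void (subtracted): 3.8 × 10.2, A = 38.76 in², x = 2.6 in, Ī = 46.641 in⁴.
By symmetry the centroid is at mid-width, x̄ = 2.6 in.
All pieces are centred on the centroidal y-axis, so I = ΣĪ (holes subtracted) = 89.28 in⁴.

I_yy ≈ 89.3 in⁴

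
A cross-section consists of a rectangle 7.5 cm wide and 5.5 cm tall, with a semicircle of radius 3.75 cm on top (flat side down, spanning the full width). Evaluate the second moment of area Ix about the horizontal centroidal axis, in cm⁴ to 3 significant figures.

Break the section into simple shapes (no overlaps), measuring from the bottom-left corner of the bounding box.
Rectangular body: 7.5 × 5.5, A = 41.25 cm², y = 2.75 cm, Ī = 103.98 cm⁴.
Semicircular cap: semicircle r = 3.75, A = 22.089 cm², y = 7.0915 cm, Ī = 21.705 cm⁴.
Centroid: ȳ = ΣA·y / ΣA = 4.2641 cm.
Transfer each piece to the horizontal centroidal axis using Ī + A·d² with d = y − 4.2641:
  rectangular body: d = -1.5141 cm → contributes +198.55 cm⁴
  semicircular cap: d = 2.8275 cm → contributes +198.3 cm⁴
Total I = 396.85 cm⁴.

Ix ≈ 397 cm⁴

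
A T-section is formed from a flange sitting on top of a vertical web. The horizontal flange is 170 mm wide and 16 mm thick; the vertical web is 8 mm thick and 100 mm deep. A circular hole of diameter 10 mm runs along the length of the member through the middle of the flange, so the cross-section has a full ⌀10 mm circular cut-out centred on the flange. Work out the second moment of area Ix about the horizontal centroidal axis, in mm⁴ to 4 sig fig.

Break the section into simple shapes (no overlaps), measuring from the bottom-left corner of the bounding box.
Flange: 170 × 16, A = 2 720 mm², y = 108 mm, Ī = 58026.7 mm⁴.
Web: 8 × 100, A = 800 mm², y = 50 mm, Ī = 666 667 mm⁴.
Hole (subtracted): ⌀10, A = 78.5398 mm², y = 108 mm, Ī = 490.874 mm⁴.
Centroid: ȳ = ΣA·y / ΣA = 94.5174 mm.
Transfer each piece to the horizontal centroidal axis using Ī + A·d² with d = y − 94.5174:
  flange: d = 13.4826 mm → contributes +552 473 mm⁴
  web: d = -44.5174 mm → contributes +2 252 102 mm⁴
  hole: d = 13.4826 mm → contributes −14 768 mm⁴
Total I = 2 789 808 mm⁴.

Ix ≈ 2.790 × 10⁶ mm⁴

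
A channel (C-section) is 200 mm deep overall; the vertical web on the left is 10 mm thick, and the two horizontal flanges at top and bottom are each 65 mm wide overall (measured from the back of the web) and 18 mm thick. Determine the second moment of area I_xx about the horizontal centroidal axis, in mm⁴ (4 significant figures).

Split into non-overlapping primitives; take the origin at the lower-left of the bounding box.
Web: 10 × 200, A = 2 000 mm², y = 100 mm, Ī = 6 666 667 mm⁴.
Top flange (beyond web): 55 × 18, A = 990 mm², y = 191 mm, Ī = 26 730 mm⁴.
Bottom flange (beyond web): 55 × 18, A = 990 mm², y = 9 mm, Ī = 26 730 mm⁴.
By symmetry the centroid is at mid-height, ȳ = 100 mm.
Transfer each piece to the horizontal centroidal axis using Ī + A·d² with d = y − 100:
  web: d = 0 mm → contributes +6 666 667 mm⁴
  top flange (beyond web): d = 91 mm → contributes +8 224 920 mm⁴
  bottom flange (beyond web): d = -91 mm → contributes +8 224 920 mm⁴
Total I = 23 116 507 mm⁴.

I_xx ≈ 2.312 × 10⁷ mm⁴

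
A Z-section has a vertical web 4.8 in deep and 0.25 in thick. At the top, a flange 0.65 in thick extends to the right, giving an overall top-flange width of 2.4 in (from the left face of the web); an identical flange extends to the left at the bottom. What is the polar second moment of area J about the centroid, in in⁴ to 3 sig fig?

Break the section into simple shapes (no overlaps), measuring from the bottom-left corner of the bounding box.
Web: 0.25 × 4.8, A = 1.2 in², y = 2.4 in, Ī = 2.304 in⁴.
Top flange (beyond web): 2.15 × 0.65, A = 1.3975 in², y = 4.475 in, Ī = 0.049204 in⁴.
Bottom flange (beyond web): 2.15 × 0.65, A = 1.3975 in², y = 0.325 in, Ī = 0.049204 in⁴.
Centroid: ȳ = ΣA·y / ΣA = 2.4 in.
Transfer each piece to the centroidal x-axis using Ī + A·d² with d = y − 2.4:
  web: d = 0 in → contributes +2.304 in⁴
  top flange (beyond web): d = 2.075 in → contributes +6.0663 in⁴
  bottom flange (beyond web): d = -2.075 in → contributes +6.0663 in⁴
Total I = 14.437 in⁴.
For the y-axis: x̄ = 2.275 in.
Repeating about the centroidal y-axis gives I_y = 5.1077 in⁴.
Polar second moment: J = I_x + I_y = 19.544 in⁴.

J ≈ 19.5 in⁴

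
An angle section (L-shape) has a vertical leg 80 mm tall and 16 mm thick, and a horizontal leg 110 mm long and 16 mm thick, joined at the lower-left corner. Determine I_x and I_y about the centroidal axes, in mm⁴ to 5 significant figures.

Break the section into simple shapes (no overlaps), measuring from the bottom-left corner of the bounding box.
Vertical leg: 16 × 80, A = 1 280 mm², y = 40 mm, Ī = 682666.7 mm⁴.
Horizontal leg (remainder): 94 × 16, A = 1 504 mm², y = 8 mm, Ī = 32085.33 mm⁴.
Centroid: ȳ = ΣA·y / ΣA = 22.71264 mm.
Transfer each piece to the centroidal x-axis using Ī + A·d² with d = y − 22.71264:
  vertical leg: d = 17.28736 mm → contributes +1 065 198 mm⁴
  horizontal leg (remainder): d = -14.71264 mm → contributes +357 644 mm⁴
Total I = 1 422 842 mm⁴.
For the y-axis: x̄ = 37.71264 mm.
Repeating about the centroidal y-axis gives I_y = 3 226 522 mm⁴.

I_x ≈ 1.4228 × 10⁶ mm⁴, I_y ≈ 3.2265 × 10⁶ mm⁴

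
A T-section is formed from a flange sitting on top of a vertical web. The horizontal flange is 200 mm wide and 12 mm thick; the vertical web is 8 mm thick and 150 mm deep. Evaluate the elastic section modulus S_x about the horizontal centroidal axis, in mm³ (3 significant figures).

S_x ≈ 5.84 × 10⁴ mm³

Treat the section as a set of non-overlapping primitives; coordinates are from the bounding-box lower-left.
Flange: 200 × 12, A = 2 400 mm², y = 156 mm, Ī = 28 800 mm⁴.
Web: 8 × 150, A = 1 200 mm², y = 75 mm, Ī = 2 250 000 mm⁴.
Centroid: ȳ = ΣA·y / ΣA = 129 mm.
Transfer each piece to the horizontal centroidal axis using Ī + A·d² with d = y − 129:
  flange: d = 27 mm → contributes +1 778 400 mm⁴
  web: d = -54 mm → contributes +5 749 200 mm⁴
Total I = 7 527 600 mm⁴.
Extreme fibre distance c = 129 mm; S = I/c = 58 353 mm³.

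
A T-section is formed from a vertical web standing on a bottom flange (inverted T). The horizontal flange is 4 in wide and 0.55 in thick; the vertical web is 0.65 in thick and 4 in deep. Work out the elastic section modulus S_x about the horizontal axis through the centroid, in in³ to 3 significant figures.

S_x ≈ 3.18 in³

Decompose the section into non-overlapping parts with the origin at the bottom-left of its bounding rectangle.
Flange: 4 × 0.55, A = 2.2 in², y = 0.275 in, Ī = 0.055458 in⁴.
Web: 0.65 × 4, A = 2.6 in², y = 2.55 in, Ī = 3.4667 in⁴.
Centroid: ȳ = ΣA·y / ΣA = 1.5073 in.
Transfer each piece to the horizontal axis through the centroid using Ī + A·d² with d = y − 1.5073:
  flange: d = -1.2323 in → contributes +3.3963 in⁴
  web: d = 1.0427 in → contributes +6.2935 in⁴
Total I = 9.6897 in⁴.
Extreme fibre distance c = 3.0427 in; S = I/c = 3.1846 in³.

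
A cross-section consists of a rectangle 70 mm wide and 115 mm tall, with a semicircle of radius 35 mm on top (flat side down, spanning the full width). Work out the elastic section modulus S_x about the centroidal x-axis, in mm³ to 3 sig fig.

S_x ≈ 2.19 × 10⁵ mm³

Decompose the section into non-overlapping parts with the origin at the bottom-left of its bounding rectangle.
Rectangular body: 70 × 115, A = 8 050 mm², y = 57.5 mm, Ī = 8 871 771 mm⁴.
Semicircular cap: semicircle r = 35, A = 1924.2 mm², y = 129.85 mm, Ī = 164 704 mm⁴.
Centroid: ȳ = ΣA·y / ΣA = 71.459 mm.
Transfer each piece to the centroidal x-axis using Ī + A·d² with d = y − 71.459:
  rectangular body: d = -13.959 mm → contributes +10 440 255 mm⁴
  semicircular cap: d = 58.396 mm → contributes +6 726 459 mm⁴
Total I = 17 166 714 mm⁴.
Extreme fibre distance c = 78.541 mm; S = I/c = 218 569 mm³.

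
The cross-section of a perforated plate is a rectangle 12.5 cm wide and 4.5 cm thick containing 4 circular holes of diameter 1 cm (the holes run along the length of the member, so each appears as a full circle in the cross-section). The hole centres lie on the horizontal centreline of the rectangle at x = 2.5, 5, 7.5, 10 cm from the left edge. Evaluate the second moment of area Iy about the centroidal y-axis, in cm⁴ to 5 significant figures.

Iy ≈ 707.68 cm⁴

Break the section into simple shapes (no overlaps), measuring from the bottom-left corner of the bounding box.
Plate: 12.5 × 4.5, A = 56.25 cm², x = 6.25 cm, Ī = 732.4219 cm⁴.
Hole 1 (subtracted): ⌀1, A = 0.7853982 cm², x = 2.5 cm, Ī = 0.04908739 cm⁴.
Hole 2 (subtracted): ⌀1, A = 0.7853982 cm², x = 5 cm, Ī = 0.04908739 cm⁴.
Hole 3 (subtracted): ⌀1, A = 0.7853982 cm², x = 7.5 cm, Ī = 0.04908739 cm⁴.
Hole 4 (subtracted): ⌀1, A = 0.7853982 cm², x = 10 cm, Ī = 0.04908739 cm⁴.
By symmetry the centroid is at mid-width, x̄ = 6.25 cm.
Transfer each piece to the centroidal y-axis using Ī + A·d² with d = x − 6.25:
  plate: d = 0 cm → contributes +732.4219 cm⁴
  hole 1: d = -3.75 cm → contributes −11.09375 cm⁴
  hole 2: d = -1.25 cm → contributes −1.276272 cm⁴
  hole 3: d = 1.25 cm → contributes −1.276272 cm⁴
  hole 4: d = 3.75 cm → contributes −11.09375 cm⁴
Total I = 707.6818 cm⁴.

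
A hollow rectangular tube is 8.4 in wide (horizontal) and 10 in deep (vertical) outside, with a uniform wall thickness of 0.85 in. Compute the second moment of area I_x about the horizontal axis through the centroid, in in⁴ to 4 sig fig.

I_x ≈ 380.8 in⁴

Decompose the section into non-overlapping parts with the origin at the bottom-left of its bounding rectangle.
Outer rectangle: 8.4 × 10, A = 84 in², y = 5 in, Ī = 700 in⁴.
Inner void (subtracted): 6.7 × 8.3, A = 55.61 in², y = 5 in, Ī = 319.248 in⁴.
By symmetry the centroid is at mid-height, ȳ = 5 in.
All pieces are centred on the horizontal axis through the centroid, so I = ΣĪ (holes subtracted) = 380.752 in⁴.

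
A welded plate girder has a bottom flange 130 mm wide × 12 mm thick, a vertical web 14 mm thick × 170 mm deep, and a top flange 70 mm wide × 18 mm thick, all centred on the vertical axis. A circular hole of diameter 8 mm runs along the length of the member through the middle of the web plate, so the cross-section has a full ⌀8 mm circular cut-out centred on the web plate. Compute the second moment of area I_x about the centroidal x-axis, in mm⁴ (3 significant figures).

Split into non-overlapping primitives; take the origin at the lower-left of the bounding box.
Bottom plate: 130 × 12, A = 1 560 mm², y = 6 mm, Ī = 18 720 mm⁴.
Web plate: 14 × 170, A = 2 380 mm², y = 97 mm, Ī = 5 731 833 mm⁴.
Top plate: 70 × 18, A = 1 260 mm², y = 191 mm, Ī = 34 020 mm⁴.
Hole (subtracted): ⌀8, A = 50.265 mm², y = 97 mm, Ī = 201.06 mm⁴.
Centroid: ȳ = ΣA·y / ΣA = 92.433 mm.
Transfer each piece to the centroidal x-axis using Ī + A·d² with d = y − 92.433:
  bottom plate: d = -86.433 mm → contributes +11 672 894 mm⁴
  web plate: d = 4.5672 mm → contributes +5 781 479 mm⁴
  top plate: d = 98.567 mm → contributes +12 275 547 mm⁴
  hole: d = 4.5672 mm → contributes −1249.6 mm⁴
Total I = 29 728 671 mm⁴.

I_x ≈ 2.97 × 10⁷ mm⁴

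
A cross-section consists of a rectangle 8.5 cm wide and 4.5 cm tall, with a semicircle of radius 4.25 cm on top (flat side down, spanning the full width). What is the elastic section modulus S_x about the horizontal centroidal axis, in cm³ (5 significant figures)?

Decompose the section into non-overlapping parts with the origin at the bottom-left of its bounding rectangle.
Rectangular body: 8.5 × 4.5, A = 38.25 cm², y = 2.25 cm, Ī = 64.54688 cm⁴.
Semicircular cap: semicircle r = 4.25, A = 28.37251 cm², y = 6.303756 cm, Ī = 35.80864 cm⁴.
Centroid: ȳ = ΣA·y / ΣA = 3.976372 cm.
Transfer each piece to the horizontal centroidal axis using Ī + A·d² with d = y − 3.976372:
  rectangular body: d = -1.726372 cm → contributes +178.5456 cm⁴
  semicircular cap: d = 2.327384 cm → contributes +189.4945 cm⁴
Total I = 368.0401 cm⁴.
Extreme fibre distance c = 4.773628 cm; S = I/c = 77.09862 cm³.

S_x ≈ 77.099 cm³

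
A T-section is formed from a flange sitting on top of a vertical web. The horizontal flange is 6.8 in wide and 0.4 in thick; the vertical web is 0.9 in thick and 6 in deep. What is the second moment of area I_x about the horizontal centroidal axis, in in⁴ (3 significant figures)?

I_x ≈ 34.8 in⁴

Treat the section as a set of non-overlapping primitives; coordinates are from the bounding-box lower-left.
Flange: 6.8 × 0.4, A = 2.72 in², y = 6.2 in, Ī = 0.036267 in⁴.
Web: 0.9 × 6, A = 5.4 in², y = 3 in, Ī = 16.2 in⁴.
Centroid: ȳ = ΣA·y / ΣA = 4.0719 in.
Transfer each piece to the horizontal centroidal axis using Ī + A·d² with d = y − 4.0719:
  flange: d = 2.1281 in → contributes +12.354 in⁴
  web: d = -1.0719 in → contributes +22.405 in⁴
Total I = 34.759 in⁴.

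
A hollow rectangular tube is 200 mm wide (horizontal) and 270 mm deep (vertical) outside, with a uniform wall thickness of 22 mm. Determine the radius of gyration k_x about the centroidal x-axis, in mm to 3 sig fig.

Treat the section as a set of non-overlapping primitives; coordinates are from the bounding-box lower-left.
Outer rectangle: 200 × 270, A = 54 000 mm², y = 135 mm, Ī = 328 050 000 mm⁴.
Inner void (subtracted): 156 × 226, A = 35 256 mm², y = 135 mm, Ī = 150 061 288 mm⁴.
By symmetry the centroid is at mid-height, ȳ = 135 mm.
All pieces are centred on the centroidal x-axis, so I = ΣĪ (holes subtracted) = 177 988 712 mm⁴.
Radius of gyration: k = √(I/A) = √(177 988 712 / 18 744) = 97.446 mm.

k_x ≈ 97.4 mm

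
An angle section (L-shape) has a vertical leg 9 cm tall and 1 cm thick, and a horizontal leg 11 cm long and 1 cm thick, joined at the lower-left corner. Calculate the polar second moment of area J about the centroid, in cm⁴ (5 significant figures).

J ≈ 364.75 cm⁴

Break the section into simple shapes (no overlaps), measuring from the bottom-left corner of the bounding box.
Vertical leg: 1 × 9, A = 9 cm², y = 4.5 cm, Ī = 60.75 cm⁴.
Horizontal leg (remainder): 10 × 1, A = 10 cm², y = 0.5 cm, Ī = 0.8333333 cm⁴.
Centroid: ȳ = ΣA·y / ΣA = 2.394737 cm.
Transfer each piece to the centroidal x-axis using Ī + A·d² with d = y − 2.394737:
  vertical leg: d = 2.105263 cm → contributes +100.6392 cm⁴
  horizontal leg (remainder): d = -1.894737 cm → contributes +36.73361 cm⁴
Total I = 137.3728 cm⁴.
For the y-axis: x̄ = 3.394737 cm.
Repeating about the centroidal y-axis gives I_y = 227.3728 cm⁴.
Polar second moment: J = I_x + I_y = 364.7456 cm⁴.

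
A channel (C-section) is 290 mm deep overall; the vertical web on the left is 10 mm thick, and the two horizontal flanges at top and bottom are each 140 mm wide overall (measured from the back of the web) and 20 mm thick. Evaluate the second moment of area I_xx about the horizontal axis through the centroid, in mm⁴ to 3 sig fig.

Break the section into simple shapes (no overlaps), measuring from the bottom-left corner of the bounding box.
Web: 10 × 290, A = 2 900 mm², y = 145 mm, Ī = 20 324 167 mm⁴.
Top flange (beyond web): 130 × 20, A = 2 600 mm², y = 280 mm, Ī = 86 667 mm⁴.
Bottom flange (beyond web): 130 × 20, A = 2 600 mm², y = 10 mm, Ī = 86 667 mm⁴.
By symmetry the centroid is at mid-height, ȳ = 145 mm.
Transfer each piece to the horizontal axis through the centroid using Ī + A·d² with d = y − 145:
  web: d = 0 mm → contributes +20 324 167 mm⁴
  top flange (beyond web): d = 135 mm → contributes +47 471 667 mm⁴
  bottom flange (beyond web): d = -135 mm → contributes +47 471 667 mm⁴
Total I = 115 267 500 mm⁴.

I_xx ≈ 1.15 × 10⁸ mm⁴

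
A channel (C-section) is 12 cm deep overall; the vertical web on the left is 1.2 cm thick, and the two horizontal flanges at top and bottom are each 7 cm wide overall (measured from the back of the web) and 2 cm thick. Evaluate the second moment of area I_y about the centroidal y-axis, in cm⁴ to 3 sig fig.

Treat the section as a set of non-overlapping primitives; coordinates are from the bounding-box lower-left.
Web: 1.2 × 12, A = 14.4 cm², x = 0.6 cm, Ī = 1.728 cm⁴.
Top flange (beyond web): 5.8 × 2, A = 11.6 cm², x = 4.1 cm, Ī = 32.519 cm⁴.
Bottom flange (beyond web): 5.8 × 2, A = 11.6 cm², x = 4.1 cm, Ī = 32.519 cm⁴.
Centroid: x̄ = ΣA·x / ΣA = 2.7596 cm.
Transfer each piece to the centroidal y-axis using Ī + A·d² with d = x − 2.7596:
  web: d = -2.1596 cm → contributes +68.886 cm⁴
  top flange (beyond web): d = 1.3404 cm → contributes +53.361 cm⁴
  bottom flange (beyond web): d = 1.3404 cm → contributes +53.361 cm⁴
Total I = 175.61 cm⁴.

I_y ≈ 176 cm⁴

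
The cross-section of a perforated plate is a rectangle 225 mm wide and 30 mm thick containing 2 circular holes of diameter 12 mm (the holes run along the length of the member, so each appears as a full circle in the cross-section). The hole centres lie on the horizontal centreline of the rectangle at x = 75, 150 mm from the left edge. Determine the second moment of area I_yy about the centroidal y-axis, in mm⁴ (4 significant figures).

Break the section into simple shapes (no overlaps), measuring from the bottom-left corner of the bounding box.
Plate: 225 × 30, A = 6 750 mm², x = 112.5 mm, Ī = 28 476 563 mm⁴.
Hole 1 (subtracted): ⌀12, A = 113.097 mm², x = 75 mm, Ī = 1017.88 mm⁴.
Hole 2 (subtracted): ⌀12, A = 113.097 mm², x = 150 mm, Ī = 1017.88 mm⁴.
By symmetry the centroid is at mid-width, x̄ = 112.5 mm.
Transfer each piece to the centroidal y-axis using Ī + A·d² with d = x − 112.5:
  plate: d = 0 mm → contributes +28 476 563 mm⁴
  hole 1: d = -37.5 mm → contributes −160 061 mm⁴
  hole 2: d = 37.5 mm → contributes −160 061 mm⁴
Total I = 28 156 440 mm⁴.

I_yy ≈ 2.816 × 10⁷ mm⁴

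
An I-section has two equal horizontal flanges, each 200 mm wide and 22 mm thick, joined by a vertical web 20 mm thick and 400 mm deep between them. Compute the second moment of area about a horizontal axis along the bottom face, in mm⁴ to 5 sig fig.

Decompose the section into non-overlapping parts with the origin at the bottom-left of its bounding rectangle.
Bottom flange: 200 × 22, A = 4 400 mm², y = 11 mm, Ī = 177466.7 mm⁴.
Web: 20 × 400, A = 8 000 mm², y = 222 mm, Ī = 106 666 667 mm⁴.
Top flange: 200 × 22, A = 4 400 mm², y = 433 mm, Ī = 177466.7 mm⁴.
Transfer each piece to a horizontal axis along the bottom face using Ī + A·d² with d = y − 0:
  bottom flange: d = 11 mm → contributes +709866.7 mm⁴
  web: d = 222 mm → contributes +500 938 667 mm⁴
  top flange: d = 433 mm → contributes +825 129 067 mm⁴
Total I = 1 326 777 600 mm⁴.

I_base ≈ 1.3268 × 10⁹ mm⁴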